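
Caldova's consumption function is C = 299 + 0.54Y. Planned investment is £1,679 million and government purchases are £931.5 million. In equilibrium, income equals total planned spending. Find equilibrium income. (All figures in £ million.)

Y = 6325

Y = C + I + G = 299 + 0.54Y + 1679 + 931.5
Y − 0.54Y = 2909.5
0.46Y = 2909.5, so Y = 2909.5/0.46 = 6325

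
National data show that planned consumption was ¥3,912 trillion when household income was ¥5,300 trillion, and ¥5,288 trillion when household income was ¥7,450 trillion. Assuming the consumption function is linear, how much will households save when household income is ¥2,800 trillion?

MPC = (5288 − 3912)/(7450 − 5300) = 1376/2150 = 0.64
a = 3912 − 0.64(5300) = 3912 − 3392 = 520
C = 520 + 0.64(2800) = 2312
S = 2800 − 2312 = 488

S = 488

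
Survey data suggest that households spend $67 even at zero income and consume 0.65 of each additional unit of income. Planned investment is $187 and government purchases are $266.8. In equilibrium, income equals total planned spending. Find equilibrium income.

Y = C + I + G = 67 + 0.65Y + 187 + 266.8
Y − 0.65Y = 520.8
0.35Y = 520.8, so Y = 520.8/0.35 = 1488

Y = 1488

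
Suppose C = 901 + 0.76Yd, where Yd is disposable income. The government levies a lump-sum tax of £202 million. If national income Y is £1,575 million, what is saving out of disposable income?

S = -571.48

Yd = Y − T = 1575 − 202 = 1373
C = 901 + 0.76(1373) = 901 + 1043.48 = 1944.48
S = Yd − C = 1373 − 1944.48 = -571.48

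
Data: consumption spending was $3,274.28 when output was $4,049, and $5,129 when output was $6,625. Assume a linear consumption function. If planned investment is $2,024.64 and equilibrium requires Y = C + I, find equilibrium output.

MPC = (5129 − 3274.28)/(6625 − 4049) = 1854.72/2576 = 0.72
a = 3274.28 − 0.72(4049) = 359
Equilibrium: Y = 359 + 0.72Y + 2024.64
0.28Y = 2383.64, so Y = 2383.64/0.28 = 8513

Y = 8513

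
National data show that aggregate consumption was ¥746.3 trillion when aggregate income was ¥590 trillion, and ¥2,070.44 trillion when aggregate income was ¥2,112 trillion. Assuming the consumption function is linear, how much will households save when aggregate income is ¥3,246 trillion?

MPC = (2070.44 − 746.3)/(2112 − 590) = 1324.14/1522 = 0.87
a = 746.3 − 0.87(590) = 746.3 − 513.3 = 233
C = 233 + 0.87(3246) = 3057.02
S = 3246 − 3057.02 = 188.98

S = 188.98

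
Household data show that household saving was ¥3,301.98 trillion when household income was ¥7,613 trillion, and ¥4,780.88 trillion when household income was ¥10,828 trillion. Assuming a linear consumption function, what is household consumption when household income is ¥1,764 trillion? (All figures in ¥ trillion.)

C = 1152.56

MPS = ΔS/ΔY = (4780.88 − 3301.98)/(10828 − 7613) = 1478.9/3215 = 0.46
MPC = 1 − MPS = 0.54
Autonomous saving = 3301.98 − 0.46(7613) = -200, so a = 200
C = 200 + 0.54(1764) = 200 + 952.56 = 1152.56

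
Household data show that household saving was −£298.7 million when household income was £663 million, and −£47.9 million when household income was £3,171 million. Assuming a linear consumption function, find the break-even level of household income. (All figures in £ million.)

Y = 3650

MPS = ΔS/ΔY = (-47.9 − (-298.7))/(3171 − 663) = 250.8/2508 = 0.1
MPC = 1 − MPS = 0.9
From S(663) = -298.7: −a + 0.1(663) = -298.7, so a = 66.3 − (-298.7) = 365
Break-even (S = 0): Y = a/MPS = 365/0.1 = 3650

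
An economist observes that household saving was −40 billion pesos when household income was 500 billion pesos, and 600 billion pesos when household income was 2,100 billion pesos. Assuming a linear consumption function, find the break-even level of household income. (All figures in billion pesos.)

Y = 600

MPS = ΔS/ΔY = (600 − (-40))/(2100 − 500) = 640/1600 = 0.4
MPC = 1 − MPS = 0.6
From S(500) = -40: −a + 0.4(500) = -40, so a = 200 − (-40) = 240
Break-even (S = 0): Y = a/MPS = 240/0.4 = 600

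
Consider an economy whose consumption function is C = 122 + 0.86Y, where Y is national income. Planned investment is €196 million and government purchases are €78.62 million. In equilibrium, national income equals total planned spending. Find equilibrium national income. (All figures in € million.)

Y = 2833

Y = C + I + G = 122 + 0.86Y + 196 + 78.62
Y − 0.86Y = 396.62
0.14Y = 396.62, so Y = 396.62/0.14 = 2833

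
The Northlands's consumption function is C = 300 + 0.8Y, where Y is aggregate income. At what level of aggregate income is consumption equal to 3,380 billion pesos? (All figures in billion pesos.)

Y = 3850

300 + 0.8Y = 3380
0.8Y = 3080, so Y = 3080/0.8 = 3850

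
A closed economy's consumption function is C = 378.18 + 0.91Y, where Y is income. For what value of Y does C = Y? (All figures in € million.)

Y = 4202

At break-even, C = Y: 378.18 + 0.91Y = Y
0.09Y = 378.18, so Y = 378.18/0.09 = 4202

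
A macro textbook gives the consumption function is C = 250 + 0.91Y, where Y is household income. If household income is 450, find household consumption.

C = 250 + 0.91(450) = 250 + 409.5 = 659.5

C = 659.5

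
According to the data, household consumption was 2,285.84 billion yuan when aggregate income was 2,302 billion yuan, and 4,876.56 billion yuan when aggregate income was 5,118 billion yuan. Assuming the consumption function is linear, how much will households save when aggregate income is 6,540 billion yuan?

MPC = (4876.56 − 2285.84)/(5118 − 2302) = 2590.72/2816 = 0.92
a = 2285.84 − 0.92(2302) = 2285.84 − 2117.84 = 168
C = 168 + 0.92(6540) = 6184.8
S = 6540 − 6184.8 = 355.2

S = 355.2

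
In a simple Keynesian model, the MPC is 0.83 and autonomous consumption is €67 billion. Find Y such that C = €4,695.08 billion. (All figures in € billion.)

Y = 5576

67 + 0.83Y = 4695.08
0.83Y = 4628.08, so Y = 4628.08/0.83 = 5576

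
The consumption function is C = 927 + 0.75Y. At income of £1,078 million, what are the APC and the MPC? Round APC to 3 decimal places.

APC = 1.610; MPC = 0.75

MPC = 0.75 (the slope of the consumption function)
C = 927 + 0.75(1078) = 1735.5, so APC = 1735.5/1078 = 1.610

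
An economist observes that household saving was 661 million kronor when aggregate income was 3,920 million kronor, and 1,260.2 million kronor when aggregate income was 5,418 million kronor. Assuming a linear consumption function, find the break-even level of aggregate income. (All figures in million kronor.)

MPS = ΔS/ΔY = (1260.2 − 661)/(5418 − 3920) = 599.2/1498 = 0.4
MPC = 1 − MPS = 0.6
From S(3920) = 661: −a + 0.4(3920) = 661, so a = 1568 − 661 = 907
Break-even (S = 0): Y = a/MPS = 907/0.4 = 2267.5

Y = 2267.5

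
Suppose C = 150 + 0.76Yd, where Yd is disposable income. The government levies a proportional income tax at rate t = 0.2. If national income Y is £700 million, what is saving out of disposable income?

Yd = (1 − 0.2)(700) = 0.8(700) = 560
C = 150 + 0.76(560) = 150 + 425.6 = 575.6
S = Yd − C = 560 − 575.6 = -15.6

S = -15.6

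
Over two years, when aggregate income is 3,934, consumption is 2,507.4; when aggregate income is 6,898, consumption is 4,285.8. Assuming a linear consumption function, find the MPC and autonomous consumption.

MPC = 0.6; a = 147

MPC = ΔC/ΔY = (4285.8 − 2507.4)/(6898 − 3934) = 1778.4/2964 = 0.6
a = C − MPC·Y = 2507.4 − 0.6(3934) = 2507.4 − 2360.4 = 147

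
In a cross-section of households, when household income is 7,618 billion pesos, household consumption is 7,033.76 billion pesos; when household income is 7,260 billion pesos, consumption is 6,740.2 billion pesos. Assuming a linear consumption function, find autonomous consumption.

MPC = ΔC/ΔY = (7033.76 − 6740.2)/(7618 − 7260) = 293.56/358 = 0.82
a = C − MPC·Y = 6740.2 − 0.82(7260) = 6740.2 − 5953.2 = 787

a = 787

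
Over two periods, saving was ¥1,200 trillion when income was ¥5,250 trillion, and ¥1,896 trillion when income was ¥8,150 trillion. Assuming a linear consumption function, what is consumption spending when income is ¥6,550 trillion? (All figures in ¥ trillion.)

C = 5038

MPS = ΔS/ΔY = (1896 − 1200)/(8150 − 5250) = 696/2900 = 0.24
MPC = 1 − MPS = 0.76
Autonomous saving = 1200 − 0.24(5250) = -60, so a = 60
C = 60 + 0.76(6550) = 60 + 4978 = 5038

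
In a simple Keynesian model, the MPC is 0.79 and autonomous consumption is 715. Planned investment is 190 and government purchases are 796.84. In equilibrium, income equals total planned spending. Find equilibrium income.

Y = 8104

Y = C + I + G = 715 + 0.79Y + 190 + 796.84
Y − 0.79Y = 1701.84
0.21Y = 1701.84, so Y = 1701.84/0.21 = 8104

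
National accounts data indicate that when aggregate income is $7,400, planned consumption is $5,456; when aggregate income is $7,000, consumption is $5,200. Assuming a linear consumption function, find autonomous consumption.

a = 720

MPC = ΔC/ΔY = (5456 − 5200)/(7400 − 7000) = 256/400 = 0.64
a = C − MPC·Y = 5200 − 0.64(7000) = 5200 − 4480 = 720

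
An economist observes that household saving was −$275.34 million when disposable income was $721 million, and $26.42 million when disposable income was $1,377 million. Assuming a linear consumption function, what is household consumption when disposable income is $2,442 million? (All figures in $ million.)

C = 1925.68

MPS = ΔS/ΔY = (26.42 − (-275.34))/(1377 − 721) = 301.76/656 = 0.46
MPC = 1 − MPS = 0.54
Autonomous saving = -275.34 − 0.46(721) = -607, so a = 607
C = 607 + 0.54(2442) = 607 + 1318.68 = 1925.68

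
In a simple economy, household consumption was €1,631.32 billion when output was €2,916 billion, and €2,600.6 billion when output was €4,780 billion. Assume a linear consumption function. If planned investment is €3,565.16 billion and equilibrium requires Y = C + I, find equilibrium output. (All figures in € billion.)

Y = 7667

MPC = (2600.6 − 1631.32)/(4780 − 2916) = 969.28/1864 = 0.52
a = 1631.32 − 0.52(2916) = 115
Equilibrium: Y = 115 + 0.52Y + 3565.16
0.48Y = 3680.16, so Y = 3680.16/0.48 = 7667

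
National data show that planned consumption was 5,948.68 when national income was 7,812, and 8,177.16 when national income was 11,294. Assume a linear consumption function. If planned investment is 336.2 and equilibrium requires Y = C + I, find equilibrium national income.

MPC = (8177.16 − 5948.68)/(11294 − 7812) = 2228.48/3482 = 0.64
a = 5948.68 − 0.64(7812) = 949
Equilibrium: Y = 949 + 0.64Y + 336.2
0.36Y = 1285.2, so Y = 1285.2/0.36 = 3570

Y = 3570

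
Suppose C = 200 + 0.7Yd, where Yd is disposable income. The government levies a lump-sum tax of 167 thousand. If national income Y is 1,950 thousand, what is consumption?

Yd = Y − T = 1950 − 167 = 1783
C = 200 + 0.7(1783) = 200 + 1248.1 = 1448.1

C = 1448.1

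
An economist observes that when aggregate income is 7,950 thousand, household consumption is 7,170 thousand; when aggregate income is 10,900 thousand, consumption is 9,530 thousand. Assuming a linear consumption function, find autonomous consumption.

a = 810

MPC = ΔC/ΔY = (9530 − 7170)/(10900 − 7950) = 2360/2950 = 0.8
a = C − MPC·Y = 7170 − 0.8(7950) = 7170 − 6360 = 810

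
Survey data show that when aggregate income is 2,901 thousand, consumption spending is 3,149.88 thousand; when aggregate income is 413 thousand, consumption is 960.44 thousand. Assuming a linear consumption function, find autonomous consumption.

a = 597

MPC = ΔC/ΔY = (3149.88 − 960.44)/(2901 − 413) = 2189.44/2488 = 0.88
a = C − MPC·Y = 960.44 − 0.88(413) = 960.44 − 363.44 = 597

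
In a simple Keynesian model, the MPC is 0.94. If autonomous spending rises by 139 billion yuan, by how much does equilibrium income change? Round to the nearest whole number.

ΔY ≈ 2317

The multiplier is 1/(1 − MPC) = 1/0.06.
ΔY = 139/0.06 = 2316.67 ≈ 2317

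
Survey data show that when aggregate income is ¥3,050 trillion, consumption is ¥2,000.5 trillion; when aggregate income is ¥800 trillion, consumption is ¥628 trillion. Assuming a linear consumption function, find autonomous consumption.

a = 140

MPC = ΔC/ΔY = (2000.5 − 628)/(3050 − 800) = 1372.5/2250 = 0.61
a = C − MPC·Y = 628 − 0.61(800) = 628 − 488 = 140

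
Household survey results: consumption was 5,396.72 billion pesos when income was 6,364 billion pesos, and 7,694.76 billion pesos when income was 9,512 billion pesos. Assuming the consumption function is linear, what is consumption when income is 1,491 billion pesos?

C = 1839.43

MPC = (7694.76 − 5396.72)/(9512 − 6364) = 2298.04/3148 = 0.73
a = 5396.72 − 0.73(6364) = 5396.72 − 4645.72 = 751
C = 751 + 0.73(1491) = 751 + 1088.43 = 1839.43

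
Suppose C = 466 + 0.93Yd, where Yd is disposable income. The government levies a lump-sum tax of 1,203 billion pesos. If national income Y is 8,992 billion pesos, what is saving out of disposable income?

Yd = Y − T = 8992 − 1203 = 7789
C = 466 + 0.93(7789) = 466 + 7243.77 = 7709.77
S = Yd − C = 7789 − 7709.77 = 79.23

S = 79.23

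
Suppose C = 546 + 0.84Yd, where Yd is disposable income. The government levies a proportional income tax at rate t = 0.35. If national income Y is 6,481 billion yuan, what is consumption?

Yd = (1 − 0.35)(6481) = 0.65(6481) = 4212.65
C = 546 + 0.84(4212.65) = 546 + 3538.626 = 4084.626

C = 4084.626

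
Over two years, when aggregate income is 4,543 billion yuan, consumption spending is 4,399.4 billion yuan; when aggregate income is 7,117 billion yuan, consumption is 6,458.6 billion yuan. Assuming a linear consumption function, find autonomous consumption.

a = 765

MPC = ΔC/ΔY = (6458.6 − 4399.4)/(7117 − 4543) = 2059.2/2574 = 0.8
a = C − MPC·Y = 4399.4 − 0.8(4543) = 4399.4 − 3634.4 = 765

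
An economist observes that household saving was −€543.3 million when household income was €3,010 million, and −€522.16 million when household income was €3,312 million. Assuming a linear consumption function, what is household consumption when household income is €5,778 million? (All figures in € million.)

C = 6127.54

MPS = ΔS/ΔY = (-522.16 − (-543.3))/(3312 − 3010) = 21.14/302 = 0.07
MPC = 1 − MPS = 0.93
Autonomous saving = -543.3 − 0.07(3010) = -754, so a = 754
C = 754 + 0.93(5778) = 754 + 5373.54 = 6127.54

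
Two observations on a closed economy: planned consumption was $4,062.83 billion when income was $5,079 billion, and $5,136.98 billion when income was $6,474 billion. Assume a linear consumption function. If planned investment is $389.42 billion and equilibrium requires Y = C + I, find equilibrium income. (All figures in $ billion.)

Y = 2354

MPC = (5136.98 − 4062.83)/(6474 − 5079) = 1074.15/1395 = 0.77
a = 4062.83 − 0.77(5079) = 152
Equilibrium: Y = 152 + 0.77Y + 389.42
0.23Y = 541.42, so Y = 541.42/0.23 = 2354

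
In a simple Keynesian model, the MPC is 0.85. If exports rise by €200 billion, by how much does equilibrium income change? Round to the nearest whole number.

The multiplier is 1/(1 − MPC) = 1/0.15.
ΔY = 200/0.15 = 1333.33 ≈ 1333

ΔY ≈ 1333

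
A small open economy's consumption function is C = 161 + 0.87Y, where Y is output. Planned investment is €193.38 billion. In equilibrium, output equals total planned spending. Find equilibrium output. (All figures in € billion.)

Y = 2726

Y = C + I = 161 + 0.87Y + 193.38
Y − 0.87Y = 354.38
0.13Y = 354.38, so Y = 354.38/0.13 = 2726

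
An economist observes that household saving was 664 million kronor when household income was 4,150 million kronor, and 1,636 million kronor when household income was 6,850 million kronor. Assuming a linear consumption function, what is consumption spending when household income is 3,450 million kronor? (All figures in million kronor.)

MPS = ΔS/ΔY = (1636 − 664)/(6850 − 4150) = 972/2700 = 0.36
MPC = 1 − MPS = 0.64
Autonomous saving = 664 − 0.36(4150) = -830, so a = 830
C = 830 + 0.64(3450) = 830 + 2208 = 3038

C = 3038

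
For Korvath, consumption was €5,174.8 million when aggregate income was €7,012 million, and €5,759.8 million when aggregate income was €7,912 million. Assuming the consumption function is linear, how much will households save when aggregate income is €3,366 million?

S = 561.1

MPC = (5759.8 − 5174.8)/(7912 − 7012) = 585/900 = 0.65
a = 5174.8 − 0.65(7012) = 5174.8 − 4557.8 = 617
C = 617 + 0.65(3366) = 2804.9
S = 3366 − 2804.9 = 561.1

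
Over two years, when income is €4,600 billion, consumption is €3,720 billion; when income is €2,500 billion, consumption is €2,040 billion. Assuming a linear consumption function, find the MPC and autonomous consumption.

MPC = 0.8; a = 40

MPC = ΔC/ΔY = (3720 − 2040)/(4600 − 2500) = 1680/2100 = 0.8
a = C − MPC·Y = 2040 − 0.8(2500) = 2040 − 2000 = 40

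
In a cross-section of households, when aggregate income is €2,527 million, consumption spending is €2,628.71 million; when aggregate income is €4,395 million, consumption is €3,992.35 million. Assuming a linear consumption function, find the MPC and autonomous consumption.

MPC = ΔC/ΔY = (3992.35 − 2628.71)/(4395 − 2527) = 1363.64/1868 = 0.73
a = C − MPC·Y = 2628.71 − 0.73(2527) = 2628.71 − 1844.71 = 784

MPC = 0.73; a = 784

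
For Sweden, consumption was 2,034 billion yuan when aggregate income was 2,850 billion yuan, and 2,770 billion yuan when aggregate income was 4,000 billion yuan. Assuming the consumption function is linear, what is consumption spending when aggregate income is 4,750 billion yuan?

C = 3250

MPC = (2770 − 2034)/(4000 − 2850) = 736/1150 = 0.64
a = 2034 − 0.64(2850) = 2034 − 1824 = 210
C = 210 + 0.64(4750) = 210 + 3040 = 3250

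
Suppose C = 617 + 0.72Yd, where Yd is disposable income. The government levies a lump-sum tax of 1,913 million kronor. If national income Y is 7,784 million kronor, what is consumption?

C = 4844.12

Yd = Y − T = 7784 − 1913 = 5871
C = 617 + 0.72(5871) = 617 + 4227.12 = 4844.12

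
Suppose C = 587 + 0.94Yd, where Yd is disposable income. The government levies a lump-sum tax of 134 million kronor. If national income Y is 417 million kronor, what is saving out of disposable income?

Yd = Y − T = 417 − 134 = 283
C = 587 + 0.94(283) = 587 + 266.02 = 853.02
S = Yd − C = 283 − 853.02 = -570.02

S = -570.02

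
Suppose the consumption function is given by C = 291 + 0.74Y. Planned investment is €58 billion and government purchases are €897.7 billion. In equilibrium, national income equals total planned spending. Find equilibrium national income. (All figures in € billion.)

Y = C + I + G = 291 + 0.74Y + 58 + 897.7
Y − 0.74Y = 1246.7
0.26Y = 1246.7, so Y = 1246.7/0.26 = 4795

Y = 4795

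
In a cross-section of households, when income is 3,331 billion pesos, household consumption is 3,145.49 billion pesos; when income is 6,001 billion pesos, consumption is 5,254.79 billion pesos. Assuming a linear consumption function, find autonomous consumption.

a = 514

MPC = ΔC/ΔY = (5254.79 − 3145.49)/(6001 − 3331) = 2109.3/2670 = 0.79
a = C − MPC·Y = 3145.49 − 0.79(3331) = 3145.49 − 2631.49 = 514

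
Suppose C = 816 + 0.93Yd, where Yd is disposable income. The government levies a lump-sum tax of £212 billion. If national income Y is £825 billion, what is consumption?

C = 1386.09

Yd = Y − T = 825 − 212 = 613
C = 816 + 0.93(613) = 816 + 570.09 = 1386.09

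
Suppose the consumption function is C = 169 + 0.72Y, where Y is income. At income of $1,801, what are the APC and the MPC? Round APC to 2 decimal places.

MPC = 0.72 (the slope of the consumption function)
C = 169 + 0.72(1801) = 1465.72, so APC = 1465.72/1801 = 0.81

APC = 0.81; MPC = 0.72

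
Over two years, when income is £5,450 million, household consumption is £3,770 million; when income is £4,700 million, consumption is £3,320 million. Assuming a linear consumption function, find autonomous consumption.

MPC = ΔC/ΔY = (3770 − 3320)/(5450 − 4700) = 450/750 = 0.6
a = C − MPC·Y = 3320 − 0.6(4700) = 3320 − 2820 = 500

a = 500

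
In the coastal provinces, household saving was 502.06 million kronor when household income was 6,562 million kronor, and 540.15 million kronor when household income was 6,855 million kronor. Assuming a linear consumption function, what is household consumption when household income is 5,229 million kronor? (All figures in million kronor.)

MPS = ΔS/ΔY = (540.15 − 502.06)/(6855 − 6562) = 38.09/293 = 0.13
MPC = 1 − MPS = 0.87
Autonomous saving = 502.06 − 0.13(6562) = -351, so a = 351
C = 351 + 0.87(5229) = 351 + 4549.23 = 4900.23

C = 4900.23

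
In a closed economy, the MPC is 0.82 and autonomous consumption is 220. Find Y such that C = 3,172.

220 + 0.82Y = 3172
0.82Y = 2952, so Y = 2952/0.82 = 3600

Y = 3600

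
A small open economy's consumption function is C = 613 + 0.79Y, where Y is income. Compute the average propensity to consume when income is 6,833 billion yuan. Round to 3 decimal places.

C = 613 + 0.79(6833) = 6011.07
APC = C/Y = 6011.07/6833 = 0.880

APC = 0.880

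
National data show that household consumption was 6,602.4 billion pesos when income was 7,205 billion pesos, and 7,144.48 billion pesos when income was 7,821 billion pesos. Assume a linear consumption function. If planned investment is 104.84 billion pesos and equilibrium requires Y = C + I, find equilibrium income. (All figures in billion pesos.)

MPC = (7144.48 − 6602.4)/(7821 − 7205) = 542.08/616 = 0.88
a = 6602.4 − 0.88(7205) = 262
Equilibrium: Y = 262 + 0.88Y + 104.84
0.12Y = 366.84, so Y = 366.84/0.12 = 3057

Y = 3057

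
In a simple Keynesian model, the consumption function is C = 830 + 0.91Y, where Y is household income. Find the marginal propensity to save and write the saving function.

MPS = 1 − MPC = 1 − 0.91 = 0.09
S = Y − C = -830 + 0.09Y

MPS = 0.09; S = -830 + 0.09Y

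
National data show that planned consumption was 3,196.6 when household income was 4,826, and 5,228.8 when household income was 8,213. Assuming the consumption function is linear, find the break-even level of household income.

Y = 752.5

MPC = (5228.8 − 3196.6)/(8213 − 4826) = 2032.2/3387 = 0.6
a = 3196.6 − 0.6(4826) = 3196.6 − 2895.6 = 301
Break-even: Y = a/(1−MPC) = 301/0.4 = 752.5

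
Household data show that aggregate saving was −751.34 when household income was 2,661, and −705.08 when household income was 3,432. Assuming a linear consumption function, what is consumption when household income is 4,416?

MPS = ΔS/ΔY = (-705.08 − (-751.34))/(3432 − 2661) = 46.26/771 = 0.06
MPC = 1 − MPS = 0.94
Autonomous saving = -751.34 − 0.06(2661) = -911, so a = 911
C = 911 + 0.94(4416) = 911 + 4151.04 = 5062.04

C = 5062.04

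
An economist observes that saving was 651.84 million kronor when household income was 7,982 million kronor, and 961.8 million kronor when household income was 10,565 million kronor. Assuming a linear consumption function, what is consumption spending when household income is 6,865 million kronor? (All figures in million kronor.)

C = 6347.2

MPS = ΔS/ΔY = (961.8 − 651.84)/(10565 − 7982) = 309.96/2583 = 0.12
MPC = 1 − MPS = 0.88
Autonomous saving = 651.84 − 0.12(7982) = -306, so a = 306
C = 306 + 0.88(6865) = 306 + 6041.2 = 6347.2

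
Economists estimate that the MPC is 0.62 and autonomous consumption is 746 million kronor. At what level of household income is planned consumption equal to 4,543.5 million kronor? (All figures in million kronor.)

746 + 0.62Y = 4543.5
0.62Y = 3797.5, so Y = 3797.5/0.62 = 6125

Y = 6125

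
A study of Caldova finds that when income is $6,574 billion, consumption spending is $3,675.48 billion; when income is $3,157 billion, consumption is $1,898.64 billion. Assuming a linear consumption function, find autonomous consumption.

MPC = ΔC/ΔY = (3675.48 − 1898.64)/(6574 − 3157) = 1776.84/3417 = 0.52
a = C − MPC·Y = 1898.64 − 0.52(3157) = 1898.64 − 1641.64 = 257

a = 257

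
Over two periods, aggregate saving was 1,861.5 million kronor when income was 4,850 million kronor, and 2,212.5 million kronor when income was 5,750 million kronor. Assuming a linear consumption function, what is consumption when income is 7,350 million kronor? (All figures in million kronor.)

C = 4513.5

MPS = ΔS/ΔY = (2212.5 − 1861.5)/(5750 − 4850) = 351/900 = 0.39
MPC = 1 − MPS = 0.61
Autonomous saving = 1861.5 − 0.39(4850) = -30, so a = 30
C = 30 + 0.61(7350) = 30 + 4483.5 = 4513.5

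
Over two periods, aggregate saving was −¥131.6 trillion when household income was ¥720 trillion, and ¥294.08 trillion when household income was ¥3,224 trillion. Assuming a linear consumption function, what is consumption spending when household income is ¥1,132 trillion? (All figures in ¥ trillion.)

MPS = ΔS/ΔY = (294.08 − (-131.6))/(3224 − 720) = 425.68/2504 = 0.17
MPC = 1 − MPS = 0.83
Autonomous saving = -131.6 − 0.17(720) = -254, so a = 254
C = 254 + 0.83(1132) = 254 + 939.56 = 1193.56

C = 1193.56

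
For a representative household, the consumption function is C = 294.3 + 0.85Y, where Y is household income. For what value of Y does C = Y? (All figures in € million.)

Y = 1962

At break-even, C = Y: 294.3 + 0.85Y = Y
0.15Y = 294.3, so Y = 294.3/0.15 = 1962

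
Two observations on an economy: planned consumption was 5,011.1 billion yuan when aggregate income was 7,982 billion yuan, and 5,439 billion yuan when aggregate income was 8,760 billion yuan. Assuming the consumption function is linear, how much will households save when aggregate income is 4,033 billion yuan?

S = 1193.85

MPC = (5439 − 5011.1)/(8760 − 7982) = 427.9/778 = 0.55
a = 5011.1 − 0.55(7982) = 5011.1 − 4390.1 = 621
C = 621 + 0.55(4033) = 2839.15
S = 4033 − 2839.15 = 1193.85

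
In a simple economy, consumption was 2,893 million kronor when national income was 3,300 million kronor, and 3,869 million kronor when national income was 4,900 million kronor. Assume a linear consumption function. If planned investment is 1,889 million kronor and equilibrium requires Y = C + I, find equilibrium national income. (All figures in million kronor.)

Y = 7100

MPC = (3869 − 2893)/(4900 − 3300) = 976/1600 = 0.61
a = 2893 − 0.61(3300) = 880
Equilibrium: Y = 880 + 0.61Y + 1889
0.39Y = 2769, so Y = 2769/0.39 = 7100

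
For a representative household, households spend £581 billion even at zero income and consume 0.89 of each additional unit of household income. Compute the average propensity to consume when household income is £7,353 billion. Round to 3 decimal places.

APC = 0.969

C = 581 + 0.89(7353) = 7125.17
APC = C/Y = 7125.17/7353 = 0.969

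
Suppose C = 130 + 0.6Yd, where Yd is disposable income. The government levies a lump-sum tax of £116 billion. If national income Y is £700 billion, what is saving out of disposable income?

Yd = Y − T = 700 − 116 = 584
C = 130 + 0.6(584) = 130 + 350.4 = 480.4
S = Yd − C = 584 − 480.4 = 103.6

S = 103.6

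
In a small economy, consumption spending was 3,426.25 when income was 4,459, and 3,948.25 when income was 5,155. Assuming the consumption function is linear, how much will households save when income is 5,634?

S = 1326.5

MPC = (3948.25 − 3426.25)/(5155 − 4459) = 522/696 = 0.75
a = 3426.25 − 0.75(4459) = 3426.25 − 3344.25 = 82
C = 82 + 0.75(5634) = 4307.5
S = 5634 − 4307.5 = 1326.5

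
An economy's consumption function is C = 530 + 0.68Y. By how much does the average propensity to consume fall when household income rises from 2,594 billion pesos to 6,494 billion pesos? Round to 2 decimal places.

At Y = 2594: C = 530 + 0.68(2594) = 2293.92, APC = 2293.92/2594 = 0.884
At Y = 6494: C = 4945.92, APC = 4945.92/6494 = 0.762
Fall in APC = 0.884 − 0.762 = 0.122 ≈ 0.12

ΔAPC = 0.12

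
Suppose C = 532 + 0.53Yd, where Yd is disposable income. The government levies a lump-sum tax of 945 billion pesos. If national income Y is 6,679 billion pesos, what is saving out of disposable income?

S = 2162.98

Yd = Y − T = 6679 − 945 = 5734
C = 532 + 0.53(5734) = 532 + 3039.02 = 3571.02
S = Yd − C = 5734 − 3571.02 = 2162.98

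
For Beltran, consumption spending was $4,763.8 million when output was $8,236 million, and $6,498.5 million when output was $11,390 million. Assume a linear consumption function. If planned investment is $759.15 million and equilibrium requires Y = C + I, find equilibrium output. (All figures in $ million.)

Y = 2207

MPC = (6498.5 − 4763.8)/(11390 − 8236) = 1734.7/3154 = 0.55
a = 4763.8 − 0.55(8236) = 234
Equilibrium: Y = 234 + 0.55Y + 759.15
0.45Y = 993.15, so Y = 993.15/0.45 = 2207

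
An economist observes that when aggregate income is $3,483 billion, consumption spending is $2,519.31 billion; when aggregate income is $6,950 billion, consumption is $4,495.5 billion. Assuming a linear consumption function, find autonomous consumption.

MPC = ΔC/ΔY = (4495.5 − 2519.31)/(6950 − 3483) = 1976.19/3467 = 0.57
a = C − MPC·Y = 2519.31 − 0.57(3483) = 2519.31 − 1985.31 = 534

a = 534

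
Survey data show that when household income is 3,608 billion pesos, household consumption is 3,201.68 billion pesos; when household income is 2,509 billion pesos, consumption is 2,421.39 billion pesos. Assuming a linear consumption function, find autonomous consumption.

MPC = ΔC/ΔY = (3201.68 − 2421.39)/(3608 − 2509) = 780.29/1099 = 0.71
a = C − MPC·Y = 2421.39 − 0.71(2509) = 2421.39 − 1781.39 = 640

a = 640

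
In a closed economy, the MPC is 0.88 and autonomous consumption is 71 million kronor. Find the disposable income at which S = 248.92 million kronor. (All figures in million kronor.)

Y = 2666

S = Y − C = -71 + 0.12Y
-71 + 0.12Y = 248.92, so 0.12Y = 319.92 and Y = 2666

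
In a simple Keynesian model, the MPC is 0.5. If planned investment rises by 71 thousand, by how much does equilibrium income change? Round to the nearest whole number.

ΔY ≈ 142

The multiplier is 1/(1 − MPC) = 1/0.5.
ΔY = 71/0.5 = 142.00 ≈ 142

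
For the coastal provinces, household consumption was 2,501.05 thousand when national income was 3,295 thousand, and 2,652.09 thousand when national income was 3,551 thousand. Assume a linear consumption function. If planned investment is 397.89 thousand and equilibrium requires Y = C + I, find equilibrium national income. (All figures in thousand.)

MPC = (2652.09 − 2501.05)/(3551 − 3295) = 151.04/256 = 0.59
a = 2501.05 − 0.59(3295) = 557
Equilibrium: Y = 557 + 0.59Y + 397.89
0.41Y = 954.89, so Y = 954.89/0.41 = 2329

Y = 2329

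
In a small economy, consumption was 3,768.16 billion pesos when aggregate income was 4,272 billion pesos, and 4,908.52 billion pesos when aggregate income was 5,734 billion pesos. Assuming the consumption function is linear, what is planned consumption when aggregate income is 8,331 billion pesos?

C = 6934.18

MPC = (4908.52 − 3768.16)/(5734 − 4272) = 1140.36/1462 = 0.78
a = 3768.16 − 0.78(4272) = 3768.16 − 3332.16 = 436
C = 436 + 0.78(8331) = 436 + 6498.18 = 6934.18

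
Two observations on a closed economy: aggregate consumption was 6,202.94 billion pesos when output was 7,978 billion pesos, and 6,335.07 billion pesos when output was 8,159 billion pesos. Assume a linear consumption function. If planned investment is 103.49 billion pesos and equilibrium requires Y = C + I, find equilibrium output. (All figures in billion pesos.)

MPC = (6335.07 − 6202.94)/(8159 − 7978) = 132.13/181 = 0.73
a = 6202.94 − 0.73(7978) = 379
Equilibrium: Y = 379 + 0.73Y + 103.49
0.27Y = 482.49, so Y = 482.49/0.27 = 1787

Y = 1787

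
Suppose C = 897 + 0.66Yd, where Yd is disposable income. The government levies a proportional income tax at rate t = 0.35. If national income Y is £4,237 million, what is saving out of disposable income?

S = 39.377

Yd = (1 − 0.35)(4237) = 0.65(4237) = 2754.05
C = 897 + 0.66(2754.05) = 897 + 1817.673 = 2714.673
S = Yd − C = 2754.05 − 2714.673 = 39.377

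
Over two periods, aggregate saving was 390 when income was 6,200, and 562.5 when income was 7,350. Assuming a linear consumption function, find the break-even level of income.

Y = 3600

MPS = ΔS/ΔY = (562.5 − 390)/(7350 − 6200) = 172.5/1150 = 0.15
MPC = 1 − MPS = 0.85
From S(6200) = 390: −a + 0.15(6200) = 390, so a = 930 − 390 = 540
Break-even (S = 0): Y = a/MPS = 540/0.15 = 3600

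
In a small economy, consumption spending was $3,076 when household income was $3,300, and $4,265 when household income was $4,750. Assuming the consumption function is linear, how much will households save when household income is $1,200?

S = -154

MPC = (4265 − 3076)/(4750 − 3300) = 1189/1450 = 0.82
a = 3076 − 0.82(3300) = 3076 − 2706 = 370
C = 370 + 0.82(1200) = 1354
S = 1200 − 1354 = -154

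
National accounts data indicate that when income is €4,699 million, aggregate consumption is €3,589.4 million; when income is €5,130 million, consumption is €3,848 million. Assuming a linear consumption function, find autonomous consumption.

MPC = ΔC/ΔY = (3848 − 3589.4)/(5130 − 4699) = 258.6/431 = 0.6
a = C − MPC·Y = 3589.4 − 0.6(4699) = 3589.4 − 2819.4 = 770

a = 770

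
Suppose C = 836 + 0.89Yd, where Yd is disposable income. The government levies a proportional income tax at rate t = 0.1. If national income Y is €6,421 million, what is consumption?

C = 5979.221

Yd = (1 − 0.1)(6421) = 0.9(6421) = 5778.9
C = 836 + 0.89(5778.9) = 836 + 5143.221 = 5979.221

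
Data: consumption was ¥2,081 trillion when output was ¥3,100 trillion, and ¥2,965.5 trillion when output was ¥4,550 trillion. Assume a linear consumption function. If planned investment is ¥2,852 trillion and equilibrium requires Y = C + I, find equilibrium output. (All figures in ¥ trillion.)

MPC = (2965.5 − 2081)/(4550 − 3100) = 884.5/1450 = 0.61
a = 2081 − 0.61(3100) = 190
Equilibrium: Y = 190 + 0.61Y + 2852
0.39Y = 3042, so Y = 3042/0.39 = 7800

Y = 7800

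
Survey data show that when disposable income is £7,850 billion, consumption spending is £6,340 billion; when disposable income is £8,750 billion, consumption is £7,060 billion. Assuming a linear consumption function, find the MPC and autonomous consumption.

MPC = 0.8; a = 60

MPC = ΔC/ΔY = (7060 − 6340)/(8750 − 7850) = 720/900 = 0.8
a = C − MPC·Y = 6340 − 0.8(7850) = 6340 − 6280 = 60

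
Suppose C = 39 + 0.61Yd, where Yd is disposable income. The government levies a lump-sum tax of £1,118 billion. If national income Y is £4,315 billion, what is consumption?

Yd = Y − T = 4315 − 1118 = 3197
C = 39 + 0.61(3197) = 39 + 1950.17 = 1989.17

C = 1989.17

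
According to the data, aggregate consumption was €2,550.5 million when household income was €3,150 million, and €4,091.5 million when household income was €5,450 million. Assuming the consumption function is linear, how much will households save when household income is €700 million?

MPC = (4091.5 − 2550.5)/(5450 − 3150) = 1541/2300 = 0.67
a = 2550.5 − 0.67(3150) = 2550.5 − 2110.5 = 440
C = 440 + 0.67(700) = 909
S = 700 − 909 = -209

S = -209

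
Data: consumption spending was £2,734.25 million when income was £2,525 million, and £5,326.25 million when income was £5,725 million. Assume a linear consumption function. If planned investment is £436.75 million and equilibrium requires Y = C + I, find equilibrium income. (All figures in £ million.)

Y = 5925

MPC = (5326.25 − 2734.25)/(5725 − 2525) = 2592/3200 = 0.81
a = 2734.25 − 0.81(2525) = 689
Equilibrium: Y = 689 + 0.81Y + 436.75
0.19Y = 1125.75, so Y = 1125.75/0.19 = 5925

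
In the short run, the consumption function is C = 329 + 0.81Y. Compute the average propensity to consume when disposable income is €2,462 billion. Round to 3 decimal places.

APC = 0.944

C = 329 + 0.81(2462) = 2323.22
APC = C/Y = 2323.22/2462 = 0.944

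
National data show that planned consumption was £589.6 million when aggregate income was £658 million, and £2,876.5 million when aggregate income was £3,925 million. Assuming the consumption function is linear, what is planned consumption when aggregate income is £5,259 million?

C = 3810.3

MPC = (2876.5 − 589.6)/(3925 − 658) = 2286.9/3267 = 0.7
a = 589.6 − 0.7(658) = 589.6 − 460.6 = 129
C = 129 + 0.7(5259) = 129 + 3681.3 = 3810.3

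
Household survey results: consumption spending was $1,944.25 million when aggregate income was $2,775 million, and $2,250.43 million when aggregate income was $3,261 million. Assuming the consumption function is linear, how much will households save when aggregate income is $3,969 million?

S = 1272.53

MPC = (2250.43 − 1944.25)/(3261 − 2775) = 306.18/486 = 0.63
a = 1944.25 − 0.63(2775) = 1944.25 − 1748.25 = 196
C = 196 + 0.63(3969) = 2696.47
S = 3969 − 2696.47 = 1272.53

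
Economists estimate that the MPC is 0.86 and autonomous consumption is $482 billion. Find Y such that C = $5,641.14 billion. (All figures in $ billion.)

482 + 0.86Y = 5641.14
0.86Y = 5159.14, so Y = 5159.14/0.86 = 5999

Y = 5999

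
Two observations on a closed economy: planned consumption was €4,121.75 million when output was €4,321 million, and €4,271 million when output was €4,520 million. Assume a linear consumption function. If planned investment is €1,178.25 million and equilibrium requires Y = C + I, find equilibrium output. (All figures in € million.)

MPC = (4271 − 4121.75)/(4520 − 4321) = 149.25/199 = 0.75
a = 4121.75 − 0.75(4321) = 881
Equilibrium: Y = 881 + 0.75Y + 1178.25
0.25Y = 2059.25, so Y = 2059.25/0.25 = 8237

Y = 8237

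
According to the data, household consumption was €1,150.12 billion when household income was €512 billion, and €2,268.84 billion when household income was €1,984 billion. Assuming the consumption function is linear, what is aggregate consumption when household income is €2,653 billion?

C = 2777.28

MPC = (2268.84 − 1150.12)/(1984 − 512) = 1118.72/1472 = 0.76
a = 1150.12 − 0.76(512) = 1150.12 − 389.12 = 761
C = 761 + 0.76(2653) = 761 + 2016.28 = 2777.28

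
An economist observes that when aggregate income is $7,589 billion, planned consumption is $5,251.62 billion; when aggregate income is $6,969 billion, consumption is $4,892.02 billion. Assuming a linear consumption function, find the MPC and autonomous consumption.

MPC = ΔC/ΔY = (5251.62 − 4892.02)/(7589 − 6969) = 359.6/620 = 0.58
a = C − MPC·Y = 4892.02 − 0.58(6969) = 4892.02 − 4042.02 = 850

MPC = 0.58; a = 850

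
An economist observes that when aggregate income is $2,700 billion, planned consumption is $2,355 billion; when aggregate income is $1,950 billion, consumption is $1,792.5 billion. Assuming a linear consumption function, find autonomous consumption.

a = 330

MPC = ΔC/ΔY = (2355 − 1792.5)/(2700 − 1950) = 562.5/750 = 0.75
a = C − MPC·Y = 1792.5 − 0.75(1950) = 1792.5 − 1462.5 = 330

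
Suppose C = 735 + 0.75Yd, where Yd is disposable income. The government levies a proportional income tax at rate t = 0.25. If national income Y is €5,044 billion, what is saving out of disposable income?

S = 210.75

Yd = (1 − 0.25)(5044) = 0.75(5044) = 3783
C = 735 + 0.75(3783) = 735 + 2837.25 = 3572.25
S = Yd − C = 3783 − 3572.25 = 210.75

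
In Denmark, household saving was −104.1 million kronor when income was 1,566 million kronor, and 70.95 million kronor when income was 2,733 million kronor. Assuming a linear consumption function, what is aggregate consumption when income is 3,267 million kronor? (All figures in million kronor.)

C = 3115.95

MPS = ΔS/ΔY = (70.95 − (-104.1))/(2733 − 1566) = 175.05/1167 = 0.15
MPC = 1 − MPS = 0.85
Autonomous saving = -104.1 − 0.15(1566) = -339, so a = 339
C = 339 + 0.85(3267) = 339 + 2776.95 = 3115.95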